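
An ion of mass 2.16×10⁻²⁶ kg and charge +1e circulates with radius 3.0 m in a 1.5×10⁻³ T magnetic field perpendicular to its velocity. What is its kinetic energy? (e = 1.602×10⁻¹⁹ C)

KE ≈ 1.2×10⁻¹⁷ J

v = |q|Br/m, then KE = ½mv² = (qBr)²/(2m).
v = (1.602×10⁻¹⁹)(1.5×10⁻³)(3.0)/2.16×10⁻²⁶ ≈ 3.338×10⁴ m/s.
KE = ½(2.16×10⁻²⁶)(3.338×10⁴)² ≈ 1.2×10⁻¹⁷ J.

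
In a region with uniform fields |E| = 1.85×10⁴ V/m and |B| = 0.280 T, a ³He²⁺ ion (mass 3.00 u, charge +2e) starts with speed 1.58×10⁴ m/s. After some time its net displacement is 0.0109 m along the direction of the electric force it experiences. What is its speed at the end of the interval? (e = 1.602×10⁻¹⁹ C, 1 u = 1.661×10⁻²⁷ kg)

v_f ≈ 1.62×10⁵ m/s

B does no work; ΔKE = |q|E d.
½mv_f² = ½mv₀² + |q|Ed = ½(4.983×10⁻²⁷)(1.58×10⁴)² + (3.204×10⁻¹⁹)(1.85×10⁴)(0.0109) ≈ 6.220×10⁻¹⁹ J + 6.461×10⁻¹⁷ J ≈ 6.523×10⁻¹⁷ J.
v_f = √(2·6.523×10⁻¹⁷/4.983×10⁻²⁷) ≈ 1.62×10⁵ m/s.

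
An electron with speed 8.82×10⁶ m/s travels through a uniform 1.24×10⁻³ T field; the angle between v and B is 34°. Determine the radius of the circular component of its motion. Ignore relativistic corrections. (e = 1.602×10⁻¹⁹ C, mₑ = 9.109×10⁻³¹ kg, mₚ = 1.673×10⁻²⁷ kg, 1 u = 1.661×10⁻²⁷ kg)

r ≈ 0.0226 m

v⊥ = v sinθ = 8.82×10⁶·sin34° ≈ 4.932×10⁶ m/s.
r = m v⊥/(|q|B) = (9.109×10⁻³¹)(4.932×10⁶)/((1.602×10⁻¹⁹)(1.24×10⁻³)) ≈ 0.0226 m.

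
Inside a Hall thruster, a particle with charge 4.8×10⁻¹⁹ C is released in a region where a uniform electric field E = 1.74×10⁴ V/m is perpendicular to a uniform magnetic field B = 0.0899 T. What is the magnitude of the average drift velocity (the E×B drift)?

v_d ≈ 1.94×10⁵ m/s

The steady drift has the magnetic force balancing the electric force, so v_d = E/B.
v_d = 1.74×10⁴/0.0899 = 1.94×10⁵ m/s.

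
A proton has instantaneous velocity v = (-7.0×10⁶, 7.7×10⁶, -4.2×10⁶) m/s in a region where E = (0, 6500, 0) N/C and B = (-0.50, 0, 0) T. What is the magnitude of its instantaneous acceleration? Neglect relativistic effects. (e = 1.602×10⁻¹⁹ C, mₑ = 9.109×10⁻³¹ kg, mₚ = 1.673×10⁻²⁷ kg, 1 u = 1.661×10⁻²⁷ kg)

v×B = (0, 2.10×10⁶, 3.85×10⁶) N/C.
E + v×B = (0, 2.11×10⁶, 3.85×10⁶) N/C.
F = q(E + v×B) = (1.602×10⁻¹⁹ C)·(0, 2.11×10⁶, 3.85×10⁶) = (0, 3.37×10⁻¹³, 6.17×10⁻¹³) N.
|a| = |F|/m = 7.031×10⁻¹³/1.673×10⁻²⁷ ≈ 4.20×10¹⁴ m/s².

|a| ≈ 4.20×10¹⁴ m/s²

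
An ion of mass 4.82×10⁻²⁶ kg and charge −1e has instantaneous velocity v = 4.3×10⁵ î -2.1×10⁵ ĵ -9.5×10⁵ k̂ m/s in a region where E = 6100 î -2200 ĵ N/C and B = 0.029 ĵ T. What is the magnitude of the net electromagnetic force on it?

|F| ≈ 5.76×10⁻¹⁵ N

v×B = (2.76×10⁴, 0, 1.25×10⁴) N/C.
E + v×B = (3.36×10⁴, -2200, 1.25×10⁴) N/C.
F = q(E + v×B) = (−1.602×10⁻¹⁹ C)·(3.36×10⁴, -2200, 1.25×10⁴) = (-5.39×10⁻¹⁵, 3.52×10⁻¹⁶, -2.00×10⁻¹⁵) N.
|F| = 5.76×10⁻¹⁵ N.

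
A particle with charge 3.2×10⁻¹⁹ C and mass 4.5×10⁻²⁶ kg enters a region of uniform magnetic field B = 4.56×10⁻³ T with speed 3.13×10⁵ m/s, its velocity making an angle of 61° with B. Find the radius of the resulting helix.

v⊥ = v sinθ = 3.13×10⁵·sin61° ≈ 2.738×10⁵ m/s.
r = m v⊥/(|q|B) = (4.5×10⁻²⁶)(2.738×10⁵)/((3.2×10⁻¹⁹)(4.56×10⁻³)) ≈ 8.44 m.

r ≈ 8.44 m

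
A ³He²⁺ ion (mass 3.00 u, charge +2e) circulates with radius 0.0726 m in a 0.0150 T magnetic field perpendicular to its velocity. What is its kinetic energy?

v = |q|Br/m, then KE = ½mv² = (qBr)²/(2m).
v = (3.204×10⁻¹⁹)(0.0150)(0.0726)/4.983×10⁻²⁷ ≈ 7.002×10⁴ m/s.
KE = ½(4.983×10⁻²⁷)(7.002×10⁴)² ≈ 1.22×10⁻¹⁷ J.

KE ≈ 1.22×10⁻¹⁷ J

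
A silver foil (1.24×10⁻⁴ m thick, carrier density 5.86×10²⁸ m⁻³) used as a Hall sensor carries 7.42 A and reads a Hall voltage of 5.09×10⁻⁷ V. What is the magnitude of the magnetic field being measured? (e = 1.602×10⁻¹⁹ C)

From V_H = IB/(n e t), B = V_H n e t / I.
B = (5.09×10⁻⁷)(5.86×10²⁸)(1.602×10⁻¹⁹)(1.24×10⁻⁴)/7.42 ≈ 0.0799 T.

B ≈ 0.0799 T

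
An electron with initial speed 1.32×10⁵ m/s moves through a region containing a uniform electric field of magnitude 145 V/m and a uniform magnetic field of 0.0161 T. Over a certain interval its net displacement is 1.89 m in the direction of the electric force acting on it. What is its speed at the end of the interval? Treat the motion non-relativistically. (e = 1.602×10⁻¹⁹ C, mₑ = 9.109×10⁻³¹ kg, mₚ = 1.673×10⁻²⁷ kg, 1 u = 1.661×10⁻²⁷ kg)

B does no work; ΔKE = |q|E d.
½mv_f² = ½mv₀² + |q|Ed = ½(9.109×10⁻³¹)(1.32×10⁵)² + (1.602×10⁻¹⁹)(145)(1.89) ≈ 7.936×10⁻²¹ J + 4.390×10⁻¹⁷ J ≈ 4.391×10⁻¹⁷ J.
v_f = √(2·4.391×10⁻¹⁷/9.109×10⁻³¹) ≈ 9.82×10⁶ m/s.

v_f ≈ 9.82×10⁶ m/s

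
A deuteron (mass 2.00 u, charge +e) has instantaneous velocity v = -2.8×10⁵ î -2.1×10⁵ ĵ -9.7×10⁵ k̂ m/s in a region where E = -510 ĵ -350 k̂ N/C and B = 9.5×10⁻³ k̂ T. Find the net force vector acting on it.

v×B = (-2000, 2660, 0) N/C.
E + v×B = (-2000, 2150, -350) N/C.
F = q(E + v×B) = (1.602×10⁻¹⁹ C)·(-2000, 2150, -350) = (-3.20×10⁻¹⁶, 3.44×10⁻¹⁶, -5.61×10⁻¹⁷) N.

F ≈ (-3.20×10⁻¹⁶, 3.44×10⁻¹⁶, -5.61×10⁻¹⁷) N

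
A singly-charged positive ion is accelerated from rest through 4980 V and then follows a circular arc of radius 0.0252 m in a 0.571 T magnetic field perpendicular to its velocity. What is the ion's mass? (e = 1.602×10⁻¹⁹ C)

Combine |q|V = ½mv² and r = mv/(|q|B): eliminate v to get m = qB²r²/(2V).
m = (1.602×10⁻¹⁹)(0.571)²(0.0252)²/(2·4980) ≈ 3.33×10⁻²⁷ kg.

m ≈ 3.33×10⁻²⁷ kg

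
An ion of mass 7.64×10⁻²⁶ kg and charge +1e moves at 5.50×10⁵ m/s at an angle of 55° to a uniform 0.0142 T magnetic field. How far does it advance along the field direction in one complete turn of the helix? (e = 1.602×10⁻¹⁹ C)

p ≈ 66.6 m

v∥ = v cosθ = 5.50×10⁵·cos55° ≈ 3.155×10⁵ m/s.
T = 2πm/(|q|B) = 2π(7.64×10⁻²⁶)/((1.602×10⁻¹⁹)(0.0142)) ≈ 2.110×10⁻⁴ s.
pitch = v∥ T = (3.155×10⁵)(2.110×10⁻⁴) ≈ 66.6 m.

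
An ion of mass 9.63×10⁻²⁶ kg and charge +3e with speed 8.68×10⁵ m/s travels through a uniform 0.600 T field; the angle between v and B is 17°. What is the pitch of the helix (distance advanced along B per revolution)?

v∥ = v cosθ = 8.68×10⁵·cos17° ≈ 8.301×10⁵ m/s.
T = 2πm/(|q|B) = 2π(9.63×10⁻²⁶)/((4.806×10⁻¹⁹)(0.600)) ≈ 2.098×10⁻⁶ s.
pitch = v∥ T = (8.301×10⁵)(2.098×10⁻⁶) ≈ 1.74 m.

p ≈ 1.74 m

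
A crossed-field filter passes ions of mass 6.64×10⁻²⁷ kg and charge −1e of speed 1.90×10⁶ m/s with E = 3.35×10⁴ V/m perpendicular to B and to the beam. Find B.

B = 0.0176 T

Balance of forces in the selector: qE = qvB ⇒ B = E/v.
B = 3.35×10⁴/1.90×10⁶ = 0.0176 T.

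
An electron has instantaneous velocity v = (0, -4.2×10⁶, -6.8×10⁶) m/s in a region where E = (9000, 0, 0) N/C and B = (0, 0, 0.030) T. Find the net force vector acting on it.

v×B = (-1.26×10⁵, 0, 0) N/C.
E + v×B = (-1.17×10⁵, 0, 0) N/C.
F = q(E + v×B) = (−1.602×10⁻¹⁹ C)·(-1.17×10⁵, 0, 0) = (1.87×10⁻¹⁴, 0, 0) N.

F ≈ (1.87×10⁻¹⁴, 0, 0) N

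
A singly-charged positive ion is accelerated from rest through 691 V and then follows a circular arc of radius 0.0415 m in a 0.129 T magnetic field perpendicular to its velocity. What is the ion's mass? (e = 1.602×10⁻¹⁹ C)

m ≈ 3.32×10⁻²⁷ kg

Combine |q|V = ½mv² and r = mv/(|q|B): eliminate v to get m = qB²r²/(2V).
m = (1.602×10⁻¹⁹)(0.129)²(0.0415)²/(2·691) ≈ 3.32×10⁻²⁷ kg.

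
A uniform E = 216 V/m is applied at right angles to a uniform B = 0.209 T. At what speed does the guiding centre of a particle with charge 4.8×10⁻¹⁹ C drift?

v_d ≈ 1030 m/s

The E×B drift speed is v_d = E/B.
v_d = 216/0.209 = 1030 m/s.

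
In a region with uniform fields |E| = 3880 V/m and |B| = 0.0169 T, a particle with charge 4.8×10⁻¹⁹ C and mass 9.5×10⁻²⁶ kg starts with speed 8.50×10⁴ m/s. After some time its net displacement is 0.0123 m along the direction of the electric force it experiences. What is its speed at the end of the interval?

B does no work; ΔKE = |q|E d.
½mv_f² = ½mv₀² + |q|Ed = ½(9.5×10⁻²⁶)(8.50×10⁴)² + (4.8×10⁻¹⁹)(3880)(0.0123) ≈ 3.432×10⁻¹⁶ J + 2.291×10⁻¹⁷ J ≈ 3.661×10⁻¹⁶ J.
v_f = √(2·3.661×10⁻¹⁶/9.5×10⁻²⁶) ≈ 8.78×10⁴ m/s.

v_f ≈ 8.78×10⁴ m/s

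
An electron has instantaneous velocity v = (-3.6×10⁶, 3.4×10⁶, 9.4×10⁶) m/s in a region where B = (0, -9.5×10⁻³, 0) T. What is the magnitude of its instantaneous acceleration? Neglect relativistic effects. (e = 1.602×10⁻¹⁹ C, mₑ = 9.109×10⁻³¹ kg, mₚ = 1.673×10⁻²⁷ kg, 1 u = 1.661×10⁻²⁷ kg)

v×B = (8.93×10⁴, 0, 3.42×10⁴) N/C.
F = q v×B = (−1.602×10⁻¹⁹ C)·(8.93×10⁴, 0, 3.42×10⁴) = (-1.43×10⁻¹⁴, 0, -5.48×10⁻¹⁵) N.
|a| = |F|/m = 1.532×10⁻¹⁴/9.109×10⁻³¹ ≈ 1.68×10¹⁶ m/s².

|a| ≈ 1.68×10¹⁶ m/s²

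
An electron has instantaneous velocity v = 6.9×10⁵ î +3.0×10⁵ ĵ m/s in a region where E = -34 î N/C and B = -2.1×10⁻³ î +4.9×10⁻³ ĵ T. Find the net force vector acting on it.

v×B = (0, 0, 4010) N/C.
E + v×B = (-34.0, 0, 4010) N/C.
F = q(E + v×B) = (−1.602×10⁻¹⁹ C)·(-34.0, 0, 4010) = (5.45×10⁻¹⁸, 0, -6.43×10⁻¹⁶) N.

F ≈ (5.45×10⁻¹⁸, 0, -6.43×10⁻¹⁶) N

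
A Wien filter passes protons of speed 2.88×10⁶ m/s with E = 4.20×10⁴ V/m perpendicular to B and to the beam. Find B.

B = 0.0146 T

Balance of forces in the selector: qE = qvB ⇒ B = E/v.
B = 4.20×10⁴/2.88×10⁶ = 0.0146 T.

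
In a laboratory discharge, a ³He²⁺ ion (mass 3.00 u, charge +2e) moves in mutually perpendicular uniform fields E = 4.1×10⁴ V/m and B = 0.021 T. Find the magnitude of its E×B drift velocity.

The E×B drift speed is v_d = E/B.
v_d = 4.1×10⁴/0.021 = 2.0×10⁶ m/s.

v_d ≈ 2.0×10⁶ m/s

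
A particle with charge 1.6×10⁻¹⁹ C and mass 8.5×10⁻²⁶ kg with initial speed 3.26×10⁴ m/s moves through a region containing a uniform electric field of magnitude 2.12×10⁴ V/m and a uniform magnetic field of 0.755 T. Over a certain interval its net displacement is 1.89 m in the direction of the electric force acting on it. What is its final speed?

B does no work; ΔKE = |q|E d.
½mv_f² = ½mv₀² + |q|Ed = ½(8.5×10⁻²⁶)(3.26×10⁴)² + (1.6×10⁻¹⁹)(2.12×10⁴)(1.89) ≈ 4.517×10⁻¹⁷ J + 6.411×10⁻¹⁵ J ≈ 6.456×10⁻¹⁵ J.
v_f = √(2·6.456×10⁻¹⁵/8.5×10⁻²⁶) ≈ 3.90×10⁵ m/s.

v_f ≈ 3.90×10⁵ m/s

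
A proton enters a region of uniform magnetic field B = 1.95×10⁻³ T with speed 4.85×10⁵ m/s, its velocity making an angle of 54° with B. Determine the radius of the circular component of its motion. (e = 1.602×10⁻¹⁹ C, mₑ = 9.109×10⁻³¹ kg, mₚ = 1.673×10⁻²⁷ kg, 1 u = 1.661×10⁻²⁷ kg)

v⊥ = v sinθ = 4.85×10⁵·sin54° ≈ 3.924×10⁵ m/s.
r = m v⊥/(|q|B) = (1.673×10⁻²⁷)(3.924×10⁵)/((1.602×10⁻¹⁹)(1.95×10⁻³)) ≈ 2.10 m.

r ≈ 2.10 m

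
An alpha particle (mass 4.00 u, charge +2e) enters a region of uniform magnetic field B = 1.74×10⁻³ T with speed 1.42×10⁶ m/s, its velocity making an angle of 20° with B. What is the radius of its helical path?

v⊥ = v sinθ = 1.42×10⁶·sin20° ≈ 4.857×10⁵ m/s.
r = m v⊥/(|q|B) = (6.644×10⁻²⁷)(4.857×10⁵)/((3.204×10⁻¹⁹)(1.74×10⁻³)) ≈ 5.79 m.

r ≈ 5.79 m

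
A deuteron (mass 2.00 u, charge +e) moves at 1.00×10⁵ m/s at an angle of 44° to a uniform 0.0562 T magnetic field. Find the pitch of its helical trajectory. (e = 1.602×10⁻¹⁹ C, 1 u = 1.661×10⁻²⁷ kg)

v∥ = v cosθ = 1.00×10⁵·cos44° ≈ 7.193×10⁴ m/s.
T = 2πm/(|q|B) = 2π(3.322×10⁻²⁷)/((1.602×10⁻¹⁹)(0.0562)) ≈ 2.318×10⁻⁶ s.
pitch = v∥ T = (7.193×10⁴)(2.318×10⁻⁶) ≈ 0.167 m.

p ≈ 0.167 m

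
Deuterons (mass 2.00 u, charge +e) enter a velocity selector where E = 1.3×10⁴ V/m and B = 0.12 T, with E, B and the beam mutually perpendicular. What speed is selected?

Zero net Lorentz force requires |qE| = |q v×B|, i.e. E = vB.
v = E/B = 1.3×10⁴/0.12 = 1.1×10⁵ m/s.

v = 1.1×10⁵ m/s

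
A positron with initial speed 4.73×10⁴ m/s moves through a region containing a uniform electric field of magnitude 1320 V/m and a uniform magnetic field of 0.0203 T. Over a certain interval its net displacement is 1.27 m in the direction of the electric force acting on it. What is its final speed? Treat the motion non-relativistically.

B does no work; ΔKE = |q|E d.
½mv_f² = ½mv₀² + |q|Ed = ½(9.109×10⁻³¹)(4.73×10⁴)² + (1.602×10⁻¹⁹)(1320)(1.27) ≈ 1.019×10⁻²¹ J + 2.686×10⁻¹⁶ J ≈ 2.686×10⁻¹⁶ J.
v_f = √(2·2.686×10⁻¹⁶/9.109×10⁻³¹) ≈ 2.43×10⁷ m/s.

v_f ≈ 2.43×10⁷ m/s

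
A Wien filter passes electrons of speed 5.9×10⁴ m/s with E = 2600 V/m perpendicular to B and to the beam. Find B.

B = 0.044 T

Balance of forces in the selector: qE = qvB ⇒ B = E/v.
B = 2600/5.9×10⁴ = 0.044 T.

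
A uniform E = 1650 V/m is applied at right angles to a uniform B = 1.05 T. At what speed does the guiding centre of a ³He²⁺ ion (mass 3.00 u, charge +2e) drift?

v_d ≈ 1570 m/s

The E×B drift speed is v_d = E/B.
v_d = 1650/1.05 = 1570 m/s.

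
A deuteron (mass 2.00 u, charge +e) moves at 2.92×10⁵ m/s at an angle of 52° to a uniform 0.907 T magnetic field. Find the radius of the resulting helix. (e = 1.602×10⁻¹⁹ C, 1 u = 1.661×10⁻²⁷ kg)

r ≈ 5.26×10⁻³ m

v⊥ = v sinθ = 2.92×10⁵·sin52° ≈ 2.301×10⁵ m/s.
r = m v⊥/(|q|B) = (3.322×10⁻²⁷)(2.301×10⁵)/((1.602×10⁻¹⁹)(0.907)) ≈ 5.26×10⁻³ m.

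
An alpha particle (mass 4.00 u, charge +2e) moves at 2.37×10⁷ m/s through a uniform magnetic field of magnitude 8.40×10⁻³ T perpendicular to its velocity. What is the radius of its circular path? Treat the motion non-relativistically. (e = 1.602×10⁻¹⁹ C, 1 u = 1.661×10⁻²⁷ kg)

The magnetic force provides the centripetal force: |q|vB = mv²/r.
r = mv/(|q|B) = (6.644×10⁻²⁷)(2.37×10⁷)/((3.204×10⁻¹⁹)(8.40×10⁻³)) ≈ 58.5 m.

r ≈ 58.5 m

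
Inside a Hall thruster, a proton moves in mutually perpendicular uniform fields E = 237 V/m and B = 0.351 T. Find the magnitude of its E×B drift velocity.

v_d ≈ 675 m/s

The E×B drift speed is v_d = E/B.
v_d = 237/0.351 = 675 m/s.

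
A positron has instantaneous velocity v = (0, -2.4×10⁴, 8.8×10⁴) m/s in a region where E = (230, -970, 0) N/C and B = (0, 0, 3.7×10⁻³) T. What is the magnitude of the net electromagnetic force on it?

v×B = (-88.8, 0, 0) N/C.
E + v×B = (141, -970, 0) N/C.
F = q(E + v×B) = (1.602×10⁻¹⁹ C)·(141, -970, 0) = (2.26×10⁻¹⁷, -1.55×10⁻¹⁶, 0) N.
|F| = 1.57×10⁻¹⁶ N.

|F| ≈ 1.57×10⁻¹⁶ N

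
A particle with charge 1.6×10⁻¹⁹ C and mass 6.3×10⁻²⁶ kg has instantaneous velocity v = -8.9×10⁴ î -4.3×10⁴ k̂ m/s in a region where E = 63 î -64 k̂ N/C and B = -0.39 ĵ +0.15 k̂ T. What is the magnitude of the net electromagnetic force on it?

|F| ≈ 6.51×10⁻¹⁵ N

v×B = (-1.68×10⁴, 1.34×10⁴, 3.47×10⁴) N/C.
E + v×B = (-1.67×10⁴, 1.34×10⁴, 3.46×10⁴) N/C.
F = q(E + v×B) = (1.6×10⁻¹⁹ C)·(-1.67×10⁴, 1.34×10⁴, 3.46×10⁴) = (-2.67×10⁻¹⁵, 2.14×10⁻¹⁵, 5.54×10⁻¹⁵) N.
|F| = 6.51×10⁻¹⁵ N.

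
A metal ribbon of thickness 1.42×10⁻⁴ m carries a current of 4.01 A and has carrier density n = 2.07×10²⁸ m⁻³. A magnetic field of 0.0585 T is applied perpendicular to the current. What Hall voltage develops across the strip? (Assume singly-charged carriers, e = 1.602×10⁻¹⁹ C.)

V_H = IB/(n e t).
V_H = (4.01)(0.0585)/((2.07×10²⁸)(1.602×10⁻¹⁹)(1.42×10⁻⁴)) ≈ 4.98×10⁻⁷ V.

V_H ≈ 4.98×10⁻⁷ V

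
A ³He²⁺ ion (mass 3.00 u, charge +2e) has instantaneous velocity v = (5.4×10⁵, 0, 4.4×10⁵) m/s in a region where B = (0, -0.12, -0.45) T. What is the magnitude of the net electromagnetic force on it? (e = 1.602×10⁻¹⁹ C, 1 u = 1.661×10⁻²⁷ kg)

v×B = (5.28×10⁴, 2.43×10⁵, -6.48×10⁴) N/C.
F = q v×B = (3.204×10⁻¹⁹ C)·(5.28×10⁴, 2.43×10⁵, -6.48×10⁴) = (1.69×10⁻¹⁴, 7.79×10⁻¹⁴, -2.08×10⁻¹⁴) N.
|F| = 8.23×10⁻¹⁴ N.

|F| ≈ 8.23×10⁻¹⁴ N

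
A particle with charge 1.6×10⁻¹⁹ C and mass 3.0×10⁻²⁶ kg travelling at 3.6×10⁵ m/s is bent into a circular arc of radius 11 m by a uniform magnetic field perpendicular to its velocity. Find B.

B ≈ 6.1×10⁻³ T

From |q|vB = mv²/r, B = mv/(|q|r).
B = (3.0×10⁻²⁶)(3.6×10⁵)/((1.6×10⁻¹⁹)(11)) ≈ 6.1×10⁻³ T.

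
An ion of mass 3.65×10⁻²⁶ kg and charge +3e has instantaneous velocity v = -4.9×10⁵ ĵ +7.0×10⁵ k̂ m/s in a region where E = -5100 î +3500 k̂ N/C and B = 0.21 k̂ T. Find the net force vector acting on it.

v×B = (-1.03×10⁵, 0, 0) N/C.
E + v×B = (-1.08×10⁵, 0, 3500) N/C.
F = q(E + v×B) = (4.806×10⁻¹⁹ C)·(-1.08×10⁵, 0, 3500) = (-5.19×10⁻¹⁴, 0, 1.68×10⁻¹⁵) N.

F ≈ (-5.19×10⁻¹⁴, 0, 1.68×10⁻¹⁵) N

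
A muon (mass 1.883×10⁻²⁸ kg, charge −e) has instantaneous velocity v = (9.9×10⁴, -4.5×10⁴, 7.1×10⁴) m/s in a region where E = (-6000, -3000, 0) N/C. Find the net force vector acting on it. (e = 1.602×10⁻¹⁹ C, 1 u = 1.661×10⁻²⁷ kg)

Only an electric field acts, so F = qE = (−1.602×10⁻¹⁹ C)·(-6000, -3000, 0) = (9.61×10⁻¹⁶, 4.81×10⁻¹⁶, 0) N.

F ≈ (9.61×10⁻¹⁶, 4.81×10⁻¹⁶, 0) N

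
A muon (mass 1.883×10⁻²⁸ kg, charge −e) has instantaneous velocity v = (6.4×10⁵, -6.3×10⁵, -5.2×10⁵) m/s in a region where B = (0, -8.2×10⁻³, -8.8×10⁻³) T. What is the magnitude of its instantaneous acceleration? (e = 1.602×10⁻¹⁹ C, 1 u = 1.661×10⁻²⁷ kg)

v×B = (1280, 5630, -5250) N/C.
F = q v×B = (−1.602×10⁻¹⁹ C)·(1280, 5630, -5250) = (-2.05×10⁻¹⁶, -9.02×10⁻¹⁶, 8.41×10⁻¹⁶) N.
|a| = |F|/m = 1.250×10⁻¹⁵/1.883×10⁻²⁸ ≈ 6.64×10¹² m/s².

|a| ≈ 6.64×10¹² m/s²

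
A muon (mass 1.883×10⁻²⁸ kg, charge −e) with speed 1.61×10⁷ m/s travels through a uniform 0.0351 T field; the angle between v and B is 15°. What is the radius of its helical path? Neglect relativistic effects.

v⊥ = v sinθ = 1.61×10⁷·sin15° ≈ 4.167×10⁶ m/s.
r = m v⊥/(|q|B) = (1.883×10⁻²⁸)(4.167×10⁶)/((1.602×10⁻¹⁹)(0.0351)) ≈ 0.140 m.

r ≈ 0.140 m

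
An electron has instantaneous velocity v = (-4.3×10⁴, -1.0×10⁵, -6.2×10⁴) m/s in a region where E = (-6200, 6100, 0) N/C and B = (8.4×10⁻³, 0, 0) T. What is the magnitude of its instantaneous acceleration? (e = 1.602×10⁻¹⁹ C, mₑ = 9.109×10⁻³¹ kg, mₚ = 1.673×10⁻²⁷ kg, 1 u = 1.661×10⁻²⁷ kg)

v×B = (0, -521, 840) N/C.
E + v×B = (-6200, 5580, 840) N/C.
F = q(E + v×B) = (−1.602×10⁻¹⁹ C)·(-6200, 5580, 840) = (9.93×10⁻¹⁶, -8.94×10⁻¹⁶, -1.35×10⁻¹⁶) N.
|a| = |F|/m = 1.343×10⁻¹⁵/9.109×10⁻³¹ ≈ 1.47×10¹⁵ m/s².

|a| ≈ 1.47×10¹⁵ m/s²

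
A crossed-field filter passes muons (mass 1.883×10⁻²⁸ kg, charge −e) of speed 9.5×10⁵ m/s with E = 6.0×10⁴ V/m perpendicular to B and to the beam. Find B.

B = 0.063 T

Balance of forces in the selector: qE = qvB ⇒ B = E/v.
B = 6.0×10⁴/9.5×10⁵ = 0.063 T.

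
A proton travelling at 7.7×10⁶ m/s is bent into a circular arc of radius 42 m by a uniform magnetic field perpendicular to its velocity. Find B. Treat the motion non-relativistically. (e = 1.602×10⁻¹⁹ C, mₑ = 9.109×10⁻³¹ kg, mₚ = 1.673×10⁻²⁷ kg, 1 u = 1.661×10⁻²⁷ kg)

B ≈ 1.9×10⁻³ T

From |q|vB = mv²/r, B = mv/(|q|r).
B = (1.673×10⁻²⁷)(7.7×10⁶)/((1.602×10⁻¹⁹)(42)) ≈ 1.9×10⁻³ T.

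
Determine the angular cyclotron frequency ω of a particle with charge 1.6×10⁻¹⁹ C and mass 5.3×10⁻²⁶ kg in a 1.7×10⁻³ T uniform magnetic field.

ω ≈ 5100 rad/s

ω = |q|B/m.
ω = (1.6×10⁻¹⁹)(1.7×10⁻³)/5.3×10⁻²⁶ ≈ 5100 rad/s.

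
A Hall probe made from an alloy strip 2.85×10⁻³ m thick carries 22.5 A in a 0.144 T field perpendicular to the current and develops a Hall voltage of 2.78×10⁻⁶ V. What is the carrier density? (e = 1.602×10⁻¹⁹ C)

n ≈ 2.55×10²⁷ m⁻³

From V_H = IB/(n e t), n = IB/(V_H e t).
n = (22.5)(0.144)/((2.78×10⁻⁶)(1.602×10⁻¹⁹)(2.85×10⁻³)) ≈ 2.55×10²⁷ m⁻³.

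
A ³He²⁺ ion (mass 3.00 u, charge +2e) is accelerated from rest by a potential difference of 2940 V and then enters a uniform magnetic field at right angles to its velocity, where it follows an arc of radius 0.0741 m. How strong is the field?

B ≈ 0.129 T

v = √(2|q|V/m) = √(2·3.204×10⁻¹⁹·2940/4.983×10⁻²⁷) ≈ 6.149×10⁵ m/s.
B = mv/(|q|r) = (4.983×10⁻²⁷)(6.149×10⁵)/((3.204×10⁻¹⁹)(0.0741)) ≈ 0.129 T.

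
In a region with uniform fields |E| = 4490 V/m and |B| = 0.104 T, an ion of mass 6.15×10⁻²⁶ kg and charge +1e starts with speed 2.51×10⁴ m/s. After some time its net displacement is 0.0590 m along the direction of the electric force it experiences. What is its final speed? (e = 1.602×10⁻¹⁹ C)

B does no work; ΔKE = |q|E d.
½mv_f² = ½mv₀² + |q|Ed = ½(6.15×10⁻²⁶)(2.51×10⁴)² + (1.602×10⁻¹⁹)(4490)(0.0590) ≈ 1.937×10⁻¹⁷ J + 4.244×10⁻¹⁷ J ≈ 6.181×10⁻¹⁷ J.
v_f = √(2·6.181×10⁻¹⁷/6.15×10⁻²⁶) ≈ 4.48×10⁴ m/s.

v_f ≈ 4.48×10⁴ m/s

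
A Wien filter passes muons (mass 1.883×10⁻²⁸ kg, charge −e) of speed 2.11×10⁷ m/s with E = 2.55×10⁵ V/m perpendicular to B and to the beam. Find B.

Balance of forces in the selector: qE = qvB ⇒ B = E/v.
B = 2.55×10⁵/2.11×10⁷ = 0.0121 T.

B = 0.0121 T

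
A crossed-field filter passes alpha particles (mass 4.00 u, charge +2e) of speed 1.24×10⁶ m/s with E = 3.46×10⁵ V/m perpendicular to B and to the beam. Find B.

Balance of forces in the selector: qE = qvB ⇒ B = E/v.
B = 3.46×10⁵/1.24×10⁶ = 0.279 T.

B = 0.279 T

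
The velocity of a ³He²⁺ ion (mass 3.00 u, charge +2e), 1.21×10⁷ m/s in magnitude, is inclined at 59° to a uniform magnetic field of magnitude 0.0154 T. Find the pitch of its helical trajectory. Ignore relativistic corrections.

p ≈ 39.5 m

v∥ = v cosθ = 1.21×10⁷·cos59° ≈ 6.232×10⁶ m/s.
T = 2πm/(|q|B) = 2π(4.983×10⁻²⁷)/((3.204×10⁻¹⁹)(0.0154)) ≈ 6.345×10⁻⁶ s.
pitch = v∥ T = (6.232×10⁶)(6.345×10⁻⁶) ≈ 39.5 m.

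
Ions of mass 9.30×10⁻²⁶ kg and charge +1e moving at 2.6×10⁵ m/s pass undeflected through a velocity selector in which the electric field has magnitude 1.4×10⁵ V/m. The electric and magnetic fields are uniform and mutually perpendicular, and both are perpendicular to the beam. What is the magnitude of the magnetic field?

B = 0.54 T

Balance of forces in the selector: qE = qvB ⇒ B = E/v.
B = 1.4×10⁵/2.6×10⁵ = 0.54 T.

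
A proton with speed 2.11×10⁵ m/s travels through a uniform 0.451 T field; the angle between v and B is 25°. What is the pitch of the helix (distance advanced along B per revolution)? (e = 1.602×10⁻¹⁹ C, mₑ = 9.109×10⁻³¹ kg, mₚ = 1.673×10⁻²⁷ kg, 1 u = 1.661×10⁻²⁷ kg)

p ≈ 0.0278 m

v∥ = v cosθ = 2.11×10⁵·cos25° ≈ 1.912×10⁵ m/s.
T = 2πm/(|q|B) = 2π(1.673×10⁻²⁷)/((1.602×10⁻¹⁹)(0.451)) ≈ 1.455×10⁻⁷ s.
pitch = v∥ T = (1.912×10⁵)(1.455×10⁻⁷) ≈ 0.0278 m.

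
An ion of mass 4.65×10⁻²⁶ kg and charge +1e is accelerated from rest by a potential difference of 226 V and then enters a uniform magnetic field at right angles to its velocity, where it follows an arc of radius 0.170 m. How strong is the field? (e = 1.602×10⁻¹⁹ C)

v = √(2|q|V/m) = √(2·1.602×10⁻¹⁹·226/4.65×10⁻²⁶) ≈ 3.946×10⁴ m/s.
B = mv/(|q|r) = (4.65×10⁻²⁶)(3.946×10⁴)/((1.602×10⁻¹⁹)(0.170)) ≈ 0.0674 T.

B ≈ 0.0674 T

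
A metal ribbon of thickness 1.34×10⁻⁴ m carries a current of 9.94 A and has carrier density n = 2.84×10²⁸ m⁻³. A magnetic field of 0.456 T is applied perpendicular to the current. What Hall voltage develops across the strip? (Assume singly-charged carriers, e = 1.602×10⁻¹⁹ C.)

V_H ≈ 7.43×10⁻⁶ V

V_H = IB/(n e t).
V_H = (9.94)(0.456)/((2.84×10²⁸)(1.602×10⁻¹⁹)(1.34×10⁻⁴)) ≈ 7.43×10⁻⁶ V.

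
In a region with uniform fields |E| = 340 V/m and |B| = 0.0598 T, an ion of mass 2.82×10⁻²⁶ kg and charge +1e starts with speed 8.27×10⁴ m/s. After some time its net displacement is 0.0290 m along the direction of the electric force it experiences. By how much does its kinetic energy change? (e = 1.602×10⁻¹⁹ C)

The magnetic force is always ⟂ v and does no work; only the electric force changes KE.
ΔKE = F_E · d = |q|E d = (1.602×10⁻¹⁹)(340)(0.0290) ≈ 1.58×10⁻¹⁸ J.

ΔKE ≈ 1.58×10⁻¹⁸ J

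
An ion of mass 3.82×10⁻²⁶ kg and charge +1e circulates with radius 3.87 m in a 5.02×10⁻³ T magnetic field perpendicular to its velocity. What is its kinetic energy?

KE ≈ 791 eV

v = |q|Br/m, then KE = ½mv² = (qBr)²/(2m).
v = (1.602×10⁻¹⁹)(5.02×10⁻³)(3.87)/3.82×10⁻²⁶ ≈ 8.147×10⁴ m/s.
KE = ½(3.82×10⁻²⁶)(8.147×10⁴)² ≈ 1.27×10⁻¹⁶ J = 791 eV.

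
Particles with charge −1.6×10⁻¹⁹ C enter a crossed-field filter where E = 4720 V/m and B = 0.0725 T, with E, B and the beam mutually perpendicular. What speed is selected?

v = 6.51×10⁴ m/s

For undeflected motion the electric and magnetic forces balance: qE = qvB.
v = E/B = 4720/0.0725 = 6.51×10⁴ m/s.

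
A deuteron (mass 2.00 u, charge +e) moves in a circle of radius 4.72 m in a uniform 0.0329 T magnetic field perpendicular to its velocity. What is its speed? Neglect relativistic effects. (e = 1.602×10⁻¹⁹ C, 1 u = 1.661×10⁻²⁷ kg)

From |q|vB = mv²/r, v = |q|Br/m.
v = (1.602×10⁻¹⁹)(0.0329)(4.72)/3.322×10⁻²⁷ ≈ 7.49×10⁶ m/s.

v ≈ 7.49×10⁶ m/s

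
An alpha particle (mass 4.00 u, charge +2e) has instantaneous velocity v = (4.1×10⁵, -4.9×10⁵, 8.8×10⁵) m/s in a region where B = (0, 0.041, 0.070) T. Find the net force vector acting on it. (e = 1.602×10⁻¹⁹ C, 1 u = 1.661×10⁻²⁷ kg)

v×B = (-7.04×10⁴, -2.87×10⁴, 1.68×10⁴) N/C.
F = q v×B = (3.204×10⁻¹⁹ C)·(-7.04×10⁴, -2.87×10⁴, 1.68×10⁴) = (-2.25×10⁻¹⁴, -9.20×10⁻¹⁵, 5.39×10⁻¹⁵) N.

F ≈ (-2.25×10⁻¹⁴, -9.20×10⁻¹⁵, 5.39×10⁻¹⁵) N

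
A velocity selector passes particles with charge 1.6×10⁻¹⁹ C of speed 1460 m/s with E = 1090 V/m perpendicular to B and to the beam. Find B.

B = 0.747 T

Balance of forces in the selector: qE = qvB ⇒ B = E/v.
B = 1090/1460 = 0.747 T.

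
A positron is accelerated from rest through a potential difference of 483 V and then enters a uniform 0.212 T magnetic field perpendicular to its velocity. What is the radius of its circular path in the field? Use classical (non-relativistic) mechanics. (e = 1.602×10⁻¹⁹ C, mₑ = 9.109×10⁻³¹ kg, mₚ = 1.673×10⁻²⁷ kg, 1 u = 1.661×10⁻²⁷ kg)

Acceleration: |q|V = ½mv² ⇒ v = √(2|q|V/m) = √(2·1.602×10⁻¹⁹·483/9.109×10⁻³¹) ≈ 1.303×10⁷ m/s.
In the field: r = mv/(|q|B) = (9.109×10⁻³¹)(1.303×10⁷)/((1.602×10⁻¹⁹)(0.212)) ≈ 3.50×10⁻⁴ m.

r ≈ 3.50×10⁻⁴ m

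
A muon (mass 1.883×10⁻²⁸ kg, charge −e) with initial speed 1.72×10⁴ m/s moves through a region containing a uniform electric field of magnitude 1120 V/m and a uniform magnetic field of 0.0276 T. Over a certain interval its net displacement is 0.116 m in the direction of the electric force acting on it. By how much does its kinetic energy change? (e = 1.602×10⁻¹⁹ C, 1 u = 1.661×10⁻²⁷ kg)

The magnetic force is always ⟂ v and does no work; only the electric force changes KE.
ΔKE = F_E · d = |q|E d = (1.602×10⁻¹⁹)(1120)(0.116) ≈ 2.08×10⁻¹⁷ J.

ΔKE ≈ 2.08×10⁻¹⁷ J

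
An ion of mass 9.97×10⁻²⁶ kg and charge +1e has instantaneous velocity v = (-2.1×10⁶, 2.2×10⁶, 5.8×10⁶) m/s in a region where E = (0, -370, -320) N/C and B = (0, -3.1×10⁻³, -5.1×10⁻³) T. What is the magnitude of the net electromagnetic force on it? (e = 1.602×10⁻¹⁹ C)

|F| ≈ 2.30×10⁻¹⁵ N

v×B = (6760, -1.07×10⁴, 6510) N/C.
E + v×B = (6760, -1.11×10⁴, 6190) N/C.
F = q(E + v×B) = (1.602×10⁻¹⁹ C)·(6760, -1.11×10⁴, 6190) = (1.08×10⁻¹⁵, -1.78×10⁻¹⁵, 9.92×10⁻¹⁶) N.
|F| = 2.30×10⁻¹⁵ N.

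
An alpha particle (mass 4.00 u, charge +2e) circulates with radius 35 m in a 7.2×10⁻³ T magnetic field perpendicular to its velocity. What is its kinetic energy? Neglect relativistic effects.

v = |q|Br/m, then KE = ½mv² = (qBr)²/(2m).
v = (3.204×10⁻¹⁹)(7.2×10⁻³)(35)/6.644×10⁻²⁷ ≈ 1.215×10⁷ m/s.
KE = ½(6.644×10⁻²⁷)(1.215×10⁷)² ≈ 4.9×10⁻¹³ J = 3.1×10⁶ eV.

KE ≈ 3.1×10⁶ eV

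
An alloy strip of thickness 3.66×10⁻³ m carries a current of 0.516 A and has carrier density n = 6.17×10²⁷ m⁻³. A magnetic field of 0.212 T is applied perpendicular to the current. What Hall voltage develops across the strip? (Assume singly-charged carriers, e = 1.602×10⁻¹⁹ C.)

V_H ≈ 3.02×10⁻⁸ V

V_H = IB/(n e t).
V_H = (0.516)(0.212)/((6.17×10²⁷)(1.602×10⁻¹⁹)(3.66×10⁻³)) ≈ 3.02×10⁻⁸ V.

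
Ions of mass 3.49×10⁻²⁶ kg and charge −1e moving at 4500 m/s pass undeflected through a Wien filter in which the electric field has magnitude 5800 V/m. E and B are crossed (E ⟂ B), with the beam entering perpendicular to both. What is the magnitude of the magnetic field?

Balance of forces in the selector: qE = qvB ⇒ B = E/v.
B = 5800/4500 = 1.3 T.

B = 1.3 T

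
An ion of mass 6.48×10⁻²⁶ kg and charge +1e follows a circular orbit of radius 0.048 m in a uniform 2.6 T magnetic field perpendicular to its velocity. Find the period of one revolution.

T ≈ 9.8×10⁻⁷ s

The cyclotron period depends only on m, q, B: T = 2πm/(|q|B).
T = 2π(6.48×10⁻²⁶)/((1.602×10⁻¹⁹)(2.6)) ≈ 9.8×10⁻⁷ s.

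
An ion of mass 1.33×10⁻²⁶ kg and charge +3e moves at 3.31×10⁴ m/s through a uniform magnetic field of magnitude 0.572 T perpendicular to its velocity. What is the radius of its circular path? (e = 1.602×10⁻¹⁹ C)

r ≈ 1.60×10⁻³ m

The magnetic force provides the centripetal force: |q|vB = mv²/r.
r = mv/(|q|B) = (1.33×10⁻²⁶)(3.31×10⁴)/((4.806×10⁻¹⁹)(0.572)) ≈ 1.60×10⁻³ m.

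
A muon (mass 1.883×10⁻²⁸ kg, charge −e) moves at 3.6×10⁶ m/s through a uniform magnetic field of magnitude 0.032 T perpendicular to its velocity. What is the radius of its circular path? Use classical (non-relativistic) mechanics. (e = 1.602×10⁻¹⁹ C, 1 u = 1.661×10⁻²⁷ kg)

r ≈ 0.13 m

The magnetic force provides the centripetal force: |q|vB = mv²/r.
r = mv/(|q|B) = (1.883×10⁻²⁸)(3.6×10⁶)/((1.602×10⁻¹⁹)(0.032)) ≈ 0.13 m.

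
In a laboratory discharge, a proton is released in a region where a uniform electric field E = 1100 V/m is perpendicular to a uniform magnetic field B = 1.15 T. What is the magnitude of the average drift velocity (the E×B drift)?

In crossed fields the guiding centre drifts at v_d = |E×B|/B² = E/B, independent of charge and mass.
v_d = 1100/1.15 = 957 m/s.

v_d ≈ 957 m/s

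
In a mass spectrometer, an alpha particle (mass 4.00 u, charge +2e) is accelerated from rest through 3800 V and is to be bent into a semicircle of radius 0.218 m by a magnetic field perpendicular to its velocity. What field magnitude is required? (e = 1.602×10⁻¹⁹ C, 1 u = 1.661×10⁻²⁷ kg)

B ≈ 0.0576 T

v = √(2|q|V/m) = √(2·3.204×10⁻¹⁹·3800/6.644×10⁻²⁷) ≈ 6.054×10⁵ m/s.
B = mv/(|q|r) = (6.644×10⁻²⁷)(6.054×10⁵)/((3.204×10⁻¹⁹)(0.218)) ≈ 0.0576 T.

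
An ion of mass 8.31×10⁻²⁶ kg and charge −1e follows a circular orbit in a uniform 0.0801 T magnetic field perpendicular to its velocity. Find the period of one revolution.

The cyclotron period depends only on m, q, B: T = 2πm/(|q|B).
T = 2π(8.31×10⁻²⁶)/((1.602×10⁻¹⁹)(0.0801)) ≈ 4.07×10⁻⁵ s.

T ≈ 4.07×10⁻⁵ s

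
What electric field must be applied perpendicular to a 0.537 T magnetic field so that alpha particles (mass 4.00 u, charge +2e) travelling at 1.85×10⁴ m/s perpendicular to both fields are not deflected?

For straight-line motion qE = qvB, so E = vB.
E = 1.85×10⁴ × 0.537 = 9930 V/m.

E = 9930 V/m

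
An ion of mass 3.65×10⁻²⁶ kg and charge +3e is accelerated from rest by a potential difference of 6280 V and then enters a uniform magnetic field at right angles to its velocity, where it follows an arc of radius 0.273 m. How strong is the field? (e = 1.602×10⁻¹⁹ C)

v = √(2|q|V/m) = √(2·4.806×10⁻¹⁹·6280/3.65×10⁻²⁶) ≈ 4.067×10⁵ m/s.
B = mv/(|q|r) = (3.65×10⁻²⁶)(4.067×10⁵)/((4.806×10⁻¹⁹)(0.273)) ≈ 0.113 T.

B ≈ 0.113 T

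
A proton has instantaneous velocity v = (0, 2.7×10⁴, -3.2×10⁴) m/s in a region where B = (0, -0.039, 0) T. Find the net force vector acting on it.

F ≈ (-2.00×10⁻¹⁶, 0, 0) N

v×B = (-1250, 0, 0) N/C.
F = q v×B = (1.602×10⁻¹⁹ C)·(-1250, 0, 0) = (-2.00×10⁻¹⁶, 0, 0) N.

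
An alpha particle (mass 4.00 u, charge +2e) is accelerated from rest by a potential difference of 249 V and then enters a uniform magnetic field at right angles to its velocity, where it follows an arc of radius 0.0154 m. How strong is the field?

B ≈ 0.209 T

v = √(2|q|V/m) = √(2·3.204×10⁻¹⁹·249/6.644×10⁻²⁷) ≈ 1.550×10⁵ m/s.
B = mv/(|q|r) = (6.644×10⁻²⁷)(1.550×10⁵)/((3.204×10⁻¹⁹)(0.0154)) ≈ 0.209 T.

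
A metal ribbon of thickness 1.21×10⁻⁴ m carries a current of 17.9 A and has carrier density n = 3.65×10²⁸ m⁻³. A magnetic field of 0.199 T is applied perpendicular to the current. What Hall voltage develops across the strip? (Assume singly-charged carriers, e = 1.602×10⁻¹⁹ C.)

V_H = IB/(n e t).
V_H = (17.9)(0.199)/((3.65×10²⁸)(1.602×10⁻¹⁹)(1.21×10⁻⁴)) ≈ 5.03×10⁻⁶ V.

V_H ≈ 5.03×10⁻⁶ V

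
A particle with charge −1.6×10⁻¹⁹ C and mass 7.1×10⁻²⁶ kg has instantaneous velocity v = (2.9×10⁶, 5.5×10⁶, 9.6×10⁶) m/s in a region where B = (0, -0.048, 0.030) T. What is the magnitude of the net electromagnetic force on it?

v×B = (6.26×10⁵, -8.70×10⁴, -1.39×10⁵) N/C.
F = q v×B = (−1.6×10⁻¹⁹ C)·(6.26×10⁵, -8.70×10⁴, -1.39×10⁵) = (-1.00×10⁻¹³, 1.39×10⁻¹⁴, 2.23×10⁻¹⁴) N.
|F| = 1.04×10⁻¹³ N.

|F| ≈ 1.04×10⁻¹³ N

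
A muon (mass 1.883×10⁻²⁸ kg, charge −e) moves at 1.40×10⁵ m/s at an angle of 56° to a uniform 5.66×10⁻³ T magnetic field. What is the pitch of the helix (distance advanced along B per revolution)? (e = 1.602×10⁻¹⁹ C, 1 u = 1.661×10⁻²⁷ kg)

v∥ = v cosθ = 1.40×10⁵·cos56° ≈ 7.829×10⁴ m/s.
T = 2πm/(|q|B) = 2π(1.883×10⁻²⁸)/((1.602×10⁻¹⁹)(5.66×10⁻³)) ≈ 1.305×10⁻⁶ s.
pitch = v∥ T = (7.829×10⁴)(1.305×10⁻⁶) ≈ 0.102 m.

p ≈ 0.102 m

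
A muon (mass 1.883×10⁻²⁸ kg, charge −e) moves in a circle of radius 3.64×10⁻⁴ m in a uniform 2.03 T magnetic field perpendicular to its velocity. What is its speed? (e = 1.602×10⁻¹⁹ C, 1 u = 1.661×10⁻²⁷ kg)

v ≈ 6.29×10⁵ m/s

From |q|vB = mv²/r, v = |q|Br/m.
v = (1.602×10⁻¹⁹)(2.03)(3.64×10⁻⁴)/1.883×10⁻²⁸ ≈ 6.29×10⁵ m/s.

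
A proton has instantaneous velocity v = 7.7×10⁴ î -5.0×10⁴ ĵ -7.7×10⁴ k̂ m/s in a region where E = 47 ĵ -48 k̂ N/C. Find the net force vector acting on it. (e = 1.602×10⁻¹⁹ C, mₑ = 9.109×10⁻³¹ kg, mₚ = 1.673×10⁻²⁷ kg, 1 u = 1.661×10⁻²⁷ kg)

Only an electric field acts, so F = qE = (1.602×10⁻¹⁹ C)·(0, 47.0, -48.0) = (0, 7.53×10⁻¹⁸, -7.69×10⁻¹⁸) N.

F ≈ (0, 7.53×10⁻¹⁸, -7.69×10⁻¹⁸) N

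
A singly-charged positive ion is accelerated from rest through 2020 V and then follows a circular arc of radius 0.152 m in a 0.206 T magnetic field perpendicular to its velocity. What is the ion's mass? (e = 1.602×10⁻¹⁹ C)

Combine |q|V = ½mv² and r = mv/(|q|B): eliminate v to get m = qB²r²/(2V).
m = (1.602×10⁻¹⁹)(0.206)²(0.152)²/(2·2020) ≈ 3.89×10⁻²⁶ kg.

m ≈ 3.89×10⁻²⁶ kg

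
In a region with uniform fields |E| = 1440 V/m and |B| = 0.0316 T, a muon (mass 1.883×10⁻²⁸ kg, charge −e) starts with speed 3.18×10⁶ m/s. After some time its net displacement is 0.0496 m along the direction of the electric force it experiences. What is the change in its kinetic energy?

ΔKE ≈ 1.14×10⁻¹⁷ J

The magnetic force is always ⟂ v and does no work; only the electric force changes KE.
ΔKE = F_E · d = |q|E d = (1.602×10⁻¹⁹)(1440)(0.0496) ≈ 1.14×10⁻¹⁷ J.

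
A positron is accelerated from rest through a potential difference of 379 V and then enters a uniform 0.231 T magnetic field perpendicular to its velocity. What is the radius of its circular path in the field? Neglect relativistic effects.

Acceleration: |q|V = ½mv² ⇒ v = √(2|q|V/m) = √(2·1.602×10⁻¹⁹·379/9.109×10⁻³¹) ≈ 1.155×10⁷ m/s.
In the field: r = mv/(|q|B) = (9.109×10⁻³¹)(1.155×10⁷)/((1.602×10⁻¹⁹)(0.231)) ≈ 2.84×10⁻⁴ m.

r ≈ 2.84×10⁻⁴ m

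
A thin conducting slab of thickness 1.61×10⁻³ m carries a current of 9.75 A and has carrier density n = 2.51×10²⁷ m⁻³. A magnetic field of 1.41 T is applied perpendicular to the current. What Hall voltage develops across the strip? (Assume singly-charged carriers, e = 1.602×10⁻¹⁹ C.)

V_H ≈ 2.12×10⁻⁵ V

V_H = IB/(n e t).
V_H = (9.75)(1.41)/((2.51×10²⁷)(1.602×10⁻¹⁹)(1.61×10⁻³)) ≈ 2.12×10⁻⁵ V.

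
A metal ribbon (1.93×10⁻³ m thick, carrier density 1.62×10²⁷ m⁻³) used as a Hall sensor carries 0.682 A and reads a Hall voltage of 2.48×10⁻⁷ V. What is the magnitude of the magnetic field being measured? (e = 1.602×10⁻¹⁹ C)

From V_H = IB/(n e t), B = V_H n e t / I.
B = (2.48×10⁻⁷)(1.62×10²⁷)(1.602×10⁻¹⁹)(1.93×10⁻³)/0.682 ≈ 0.182 T.

B ≈ 0.182 T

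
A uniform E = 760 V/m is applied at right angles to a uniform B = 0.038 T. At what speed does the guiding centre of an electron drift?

The E×B drift speed is v_d = E/B.
v_d = 760/0.038 = 2.0×10⁴ m/s.

v_d ≈ 2.0×10⁴ m/s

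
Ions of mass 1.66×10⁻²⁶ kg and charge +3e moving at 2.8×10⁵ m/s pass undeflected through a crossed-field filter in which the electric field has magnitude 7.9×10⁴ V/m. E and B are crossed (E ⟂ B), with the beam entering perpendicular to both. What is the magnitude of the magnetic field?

B = 0.28 T

Balance of forces in the selector: qE = qvB ⇒ B = E/v.
B = 7.9×10⁴/2.8×10⁵ = 0.28 T.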